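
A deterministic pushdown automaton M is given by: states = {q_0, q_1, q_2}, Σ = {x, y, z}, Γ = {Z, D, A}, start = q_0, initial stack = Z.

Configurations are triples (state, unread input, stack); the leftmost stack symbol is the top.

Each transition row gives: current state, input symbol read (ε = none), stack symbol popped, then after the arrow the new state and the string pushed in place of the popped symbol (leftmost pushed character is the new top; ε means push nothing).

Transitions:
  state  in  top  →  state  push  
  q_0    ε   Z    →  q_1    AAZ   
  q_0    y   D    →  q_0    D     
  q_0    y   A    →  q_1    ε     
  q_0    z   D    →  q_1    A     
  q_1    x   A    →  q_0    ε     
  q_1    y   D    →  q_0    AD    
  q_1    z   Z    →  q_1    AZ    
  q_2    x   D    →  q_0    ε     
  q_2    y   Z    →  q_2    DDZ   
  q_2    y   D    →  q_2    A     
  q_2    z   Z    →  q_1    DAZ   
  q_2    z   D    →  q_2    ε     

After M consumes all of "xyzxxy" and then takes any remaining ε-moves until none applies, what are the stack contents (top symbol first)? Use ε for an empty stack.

(q_0, xyzxxy, Z)
  ε-move, top Z: go to q_1, push AAZ → (q_1, xyzxxy, AAZ)
  read x, top A: go to q_0, push ε → (q_0, yzxxy, AZ)
  read y, top A: go to q_1, push ε → (q_1, zxxy, Z)
  read z, top Z: go to q_1, push AZ → (q_1, xxy, AZ)
  read x, top A: go to q_0, push ε → (q_0, xy, Z)
  ε-move, top Z: go to q_1, push AAZ → (q_1, xy, AAZ)
  read x, top A: go to q_0, push ε → (q_0, y, AZ)
  read y, top A: go to q_1, push ε → (q_1, ε, Z)
All input consumed in state q_1 with stack Z.

Z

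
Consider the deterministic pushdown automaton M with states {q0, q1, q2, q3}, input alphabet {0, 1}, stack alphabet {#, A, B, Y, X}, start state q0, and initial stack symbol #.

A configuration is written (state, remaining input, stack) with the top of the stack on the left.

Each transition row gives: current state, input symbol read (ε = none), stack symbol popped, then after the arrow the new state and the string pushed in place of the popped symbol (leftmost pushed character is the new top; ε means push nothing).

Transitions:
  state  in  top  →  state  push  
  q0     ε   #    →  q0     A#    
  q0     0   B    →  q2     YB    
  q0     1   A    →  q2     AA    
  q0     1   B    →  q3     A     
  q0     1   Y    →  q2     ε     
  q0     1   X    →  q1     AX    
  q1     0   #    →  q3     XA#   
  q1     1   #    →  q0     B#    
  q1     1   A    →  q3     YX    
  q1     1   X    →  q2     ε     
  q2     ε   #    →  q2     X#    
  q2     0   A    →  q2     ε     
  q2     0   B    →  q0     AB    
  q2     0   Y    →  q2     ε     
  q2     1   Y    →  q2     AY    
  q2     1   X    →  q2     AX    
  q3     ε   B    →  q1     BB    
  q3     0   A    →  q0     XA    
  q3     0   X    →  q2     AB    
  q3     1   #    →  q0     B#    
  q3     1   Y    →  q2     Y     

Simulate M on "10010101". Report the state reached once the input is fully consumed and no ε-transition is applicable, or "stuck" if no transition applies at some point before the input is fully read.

(q0, 10010101, #)
  ε-move, top #: go to q0, push A# → (q0, 10010101, A#)
  read 1, top A: go to q2, push AA → (q2, 0010101, AA#)
  read 0, top A: go to q2, push ε → (q2, 010101, A#)
  read 0, top A: go to q2, push ε → (q2, 10101, #)
  ε-move, top #: go to q2, push X# → (q2, 10101, X#)
  read 1, top X: go to q2, push AX → (q2, 0101, AX#)
  read 0, top A: go to q2, push ε → (q2, 101, X#)
  read 1, top X: go to q2, push AX → (q2, 01, AX#)
  read 0, top A: go to q2, push ε → (q2, 1, X#)
  read 1, top X: go to q2, push AX → (q2, ε, AX#)
All input consumed; M is in state q2.

q2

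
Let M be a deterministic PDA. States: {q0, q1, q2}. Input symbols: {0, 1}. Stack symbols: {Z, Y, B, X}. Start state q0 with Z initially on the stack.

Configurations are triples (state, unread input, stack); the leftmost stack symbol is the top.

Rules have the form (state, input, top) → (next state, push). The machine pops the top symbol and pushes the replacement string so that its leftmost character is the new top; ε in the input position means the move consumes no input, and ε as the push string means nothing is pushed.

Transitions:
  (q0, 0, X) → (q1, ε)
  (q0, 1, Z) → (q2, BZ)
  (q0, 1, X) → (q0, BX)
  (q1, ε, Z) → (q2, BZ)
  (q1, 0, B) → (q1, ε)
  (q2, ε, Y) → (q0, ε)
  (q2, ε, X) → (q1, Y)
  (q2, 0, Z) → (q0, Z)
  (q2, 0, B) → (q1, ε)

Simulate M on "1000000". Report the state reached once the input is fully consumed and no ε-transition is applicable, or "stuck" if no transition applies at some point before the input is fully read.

(q0, 1000000, Z)
  read 1, top Z: go to q2, push BZ → (q2, 000000, BZ)
  read 0, top B: go to q1, push ε → (q1, 00000, Z)
  ε-move, top Z: go to q2, push BZ → (q2, 00000, BZ)
  read 0, top B: go to q1, push ε → (q1, 0000, Z)
  ε-move, top Z: go to q2, push BZ → (q2, 0000, BZ)
  read 0, top B: go to q1, push ε → (q1, 000, Z)
  ε-move, top Z: go to q2, push BZ → (q2, 000, BZ)
  read 0, top B: go to q1, push ε → (q1, 00, Z)
  ε-move, top Z: go to q2, push BZ → (q2, 00, BZ)
  read 0, top B: go to q1, push ε → (q1, 0, Z)
  ε-move, top Z: go to q2, push BZ → (q2, 0, BZ)
  read 0, top B: go to q1, push ε → (q1, ε, Z)
  ε-move, top Z: go to q2, push BZ → (q2, ε, BZ)
All input consumed; M is in state q2.

q2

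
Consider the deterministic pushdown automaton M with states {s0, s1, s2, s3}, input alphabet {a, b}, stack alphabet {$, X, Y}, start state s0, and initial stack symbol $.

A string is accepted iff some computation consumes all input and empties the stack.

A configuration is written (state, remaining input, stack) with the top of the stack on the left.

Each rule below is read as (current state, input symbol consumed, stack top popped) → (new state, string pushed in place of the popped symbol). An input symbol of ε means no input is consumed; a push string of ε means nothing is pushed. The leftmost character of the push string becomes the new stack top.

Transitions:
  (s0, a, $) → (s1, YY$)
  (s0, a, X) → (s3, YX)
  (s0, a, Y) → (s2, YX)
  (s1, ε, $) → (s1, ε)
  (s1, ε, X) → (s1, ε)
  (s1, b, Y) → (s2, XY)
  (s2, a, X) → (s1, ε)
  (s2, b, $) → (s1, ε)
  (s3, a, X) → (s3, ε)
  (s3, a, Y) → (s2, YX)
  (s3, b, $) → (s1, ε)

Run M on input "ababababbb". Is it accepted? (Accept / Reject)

(s0, ababababbb, $)
  read a, top $: go to s1, push YY$ → (s1, babababbb, YY$)
  read b, top Y: go to s2, push XY → (s2, abababbb, XYY$)
  read a, top X: go to s1, push ε → (s1, bababbb, YY$)
  read b, top Y: go to s2, push XY → (s2, ababbb, XYY$)
  read a, top X: go to s1, push ε → (s1, babbb, YY$)
  read b, top Y: go to s2, push XY → (s2, abbb, XYY$)
  read a, top X: go to s1, push ε → (s1, bbb, YY$)
  read b, top Y: go to s2, push XY → (s2, bb, XYY$)
No transition applies at (s2, bb, XYY$); input not fully consumed.

Reject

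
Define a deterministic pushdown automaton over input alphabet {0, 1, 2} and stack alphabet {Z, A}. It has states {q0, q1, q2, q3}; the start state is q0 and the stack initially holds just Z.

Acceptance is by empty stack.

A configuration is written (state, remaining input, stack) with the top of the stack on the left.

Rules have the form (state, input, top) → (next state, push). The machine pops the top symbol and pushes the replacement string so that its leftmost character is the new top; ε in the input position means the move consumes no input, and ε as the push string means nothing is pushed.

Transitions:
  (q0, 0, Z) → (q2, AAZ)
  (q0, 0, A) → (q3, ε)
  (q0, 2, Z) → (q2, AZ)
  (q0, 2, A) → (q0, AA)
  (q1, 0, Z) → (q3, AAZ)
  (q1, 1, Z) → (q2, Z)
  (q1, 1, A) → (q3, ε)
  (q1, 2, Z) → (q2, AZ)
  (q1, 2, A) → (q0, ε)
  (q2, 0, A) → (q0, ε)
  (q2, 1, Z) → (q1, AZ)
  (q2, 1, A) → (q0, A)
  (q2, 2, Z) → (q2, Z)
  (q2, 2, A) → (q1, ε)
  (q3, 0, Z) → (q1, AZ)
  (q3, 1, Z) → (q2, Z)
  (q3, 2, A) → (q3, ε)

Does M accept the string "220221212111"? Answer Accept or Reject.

(q0, 220221212111, Z) ⊢ (q2, 20221212111, AZ) ⊢ (q1, 0221212111, Z) ⊢ (q3, 221212111, AAZ) ⊢ (q3, 21212111, AZ) ⊢ (q3, 1212111, Z) ⊢ (q2, 212111, Z) ⊢ (q2, 12111, Z) ⊢ (q1, 2111, AZ) ⊢ (q0, 111, Z)
No transition applies at (q0, 111, Z); input not fully consumed.

Reject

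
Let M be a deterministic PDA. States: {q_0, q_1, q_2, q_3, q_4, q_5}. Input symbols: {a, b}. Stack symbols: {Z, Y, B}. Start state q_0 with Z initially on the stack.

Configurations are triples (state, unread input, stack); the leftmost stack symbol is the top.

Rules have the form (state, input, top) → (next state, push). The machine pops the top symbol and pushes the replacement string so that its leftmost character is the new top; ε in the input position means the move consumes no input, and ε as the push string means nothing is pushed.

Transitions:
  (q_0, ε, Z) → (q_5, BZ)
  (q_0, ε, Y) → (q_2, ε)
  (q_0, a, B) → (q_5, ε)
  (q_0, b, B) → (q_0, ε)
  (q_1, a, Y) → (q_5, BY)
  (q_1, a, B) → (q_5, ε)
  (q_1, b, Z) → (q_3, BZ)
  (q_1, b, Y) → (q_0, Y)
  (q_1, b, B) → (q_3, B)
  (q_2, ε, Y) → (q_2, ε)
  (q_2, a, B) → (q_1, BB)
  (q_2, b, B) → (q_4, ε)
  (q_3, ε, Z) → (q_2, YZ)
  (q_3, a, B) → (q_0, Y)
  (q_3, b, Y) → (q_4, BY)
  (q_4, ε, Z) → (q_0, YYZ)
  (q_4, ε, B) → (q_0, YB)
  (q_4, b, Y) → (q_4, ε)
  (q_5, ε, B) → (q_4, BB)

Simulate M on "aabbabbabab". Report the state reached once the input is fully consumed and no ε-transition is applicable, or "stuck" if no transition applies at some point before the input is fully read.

(q_0, aabbabbabab, Z)
  ε-move, top Z: go to q_5, push BZ → (q_5, aabbabbabab, BZ)
  ε-move, top B: go to q_4, push BB → (q_4, aabbabbabab, BBZ)
  ε-move, top B: go to q_0, push YB → (q_0, aabbabbabab, YBBZ)
  ε-move, top Y: go to q_2, push ε → (q_2, aabbabbabab, BBZ)
  read a, top B: go to q_1, push BB → (q_1, abbabbabab, BBBZ)
  read a, top B: go to q_5, push ε → (q_5, bbabbabab, BBZ)
  ε-move, top B: go to q_4, push BB → (q_4, bbabbabab, BBBZ)
  ε-move, top B: go to q_0, push YB → (q_0, bbabbabab, YBBBZ)
  ε-move, top Y: go to q_2, push ε → (q_2, bbabbabab, BBBZ)
  read b, top B: go to q_4, push ε → (q_4, babbabab, BBZ)
  ε-move, top B: go to q_0, push YB → (q_0, babbabab, YBBZ)
  ε-move, top Y: go to q_2, push ε → (q_2, babbabab, BBZ)
  read b, top B: go to q_4, push ε → (q_4, abbabab, BZ)
  ε-move, top B: go to q_0, push YB → (q_0, abbabab, YBZ)
  ε-move, top Y: go to q_2, push ε → (q_2, abbabab, BZ)
  read a, top B: go to q_1, push BB → (q_1, bbabab, BBZ)
  read b, top B: go to q_3, push B → (q_3, babab, BBZ)
No transition for (q_3, b, top B); M blocks with input babab remaining.

stuck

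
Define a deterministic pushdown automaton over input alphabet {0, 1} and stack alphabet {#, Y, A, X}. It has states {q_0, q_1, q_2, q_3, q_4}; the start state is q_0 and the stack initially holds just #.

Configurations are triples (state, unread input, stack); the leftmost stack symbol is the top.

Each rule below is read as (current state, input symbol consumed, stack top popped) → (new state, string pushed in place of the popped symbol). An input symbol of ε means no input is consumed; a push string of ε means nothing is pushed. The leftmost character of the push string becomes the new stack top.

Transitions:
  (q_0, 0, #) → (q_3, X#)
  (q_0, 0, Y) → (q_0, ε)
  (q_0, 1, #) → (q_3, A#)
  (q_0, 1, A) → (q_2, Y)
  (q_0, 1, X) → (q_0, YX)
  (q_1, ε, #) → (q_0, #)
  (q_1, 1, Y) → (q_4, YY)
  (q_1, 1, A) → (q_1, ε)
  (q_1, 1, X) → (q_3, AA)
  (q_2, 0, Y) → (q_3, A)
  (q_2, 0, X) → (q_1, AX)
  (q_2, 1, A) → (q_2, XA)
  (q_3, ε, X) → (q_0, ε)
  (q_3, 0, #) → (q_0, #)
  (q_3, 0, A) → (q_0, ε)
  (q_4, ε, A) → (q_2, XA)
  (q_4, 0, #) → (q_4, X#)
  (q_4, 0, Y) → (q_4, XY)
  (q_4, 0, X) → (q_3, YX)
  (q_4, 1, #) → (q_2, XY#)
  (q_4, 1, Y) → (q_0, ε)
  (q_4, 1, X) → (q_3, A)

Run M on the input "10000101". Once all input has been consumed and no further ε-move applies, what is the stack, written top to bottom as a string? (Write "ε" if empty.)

A#

(q_0, 10000101, #)
  read 1, top #: go to q_3, push A# → (q_3, 0000101, A#)
  read 0, top A: go to q_0, push ε → (q_0, 000101, #)
  read 0, top #: go to q_3, push X# → (q_3, 00101, X#)
  ε-move, top X: go to q_0, push ε → (q_0, 00101, #)
  read 0, top #: go to q_3, push X# → (q_3, 0101, X#)
  ε-move, top X: go to q_0, push ε → (q_0, 0101, #)
  read 0, top #: go to q_3, push X# → (q_3, 101, X#)
  ε-move, top X: go to q_0, push ε → (q_0, 101, #)
  read 1, top #: go to q_3, push A# → (q_3, 01, A#)
  read 0, top A: go to q_0, push ε → (q_0, 1, #)
  read 1, top #: go to q_3, push A# → (q_3, ε, A#)
All input consumed in state q_3 with stack A#.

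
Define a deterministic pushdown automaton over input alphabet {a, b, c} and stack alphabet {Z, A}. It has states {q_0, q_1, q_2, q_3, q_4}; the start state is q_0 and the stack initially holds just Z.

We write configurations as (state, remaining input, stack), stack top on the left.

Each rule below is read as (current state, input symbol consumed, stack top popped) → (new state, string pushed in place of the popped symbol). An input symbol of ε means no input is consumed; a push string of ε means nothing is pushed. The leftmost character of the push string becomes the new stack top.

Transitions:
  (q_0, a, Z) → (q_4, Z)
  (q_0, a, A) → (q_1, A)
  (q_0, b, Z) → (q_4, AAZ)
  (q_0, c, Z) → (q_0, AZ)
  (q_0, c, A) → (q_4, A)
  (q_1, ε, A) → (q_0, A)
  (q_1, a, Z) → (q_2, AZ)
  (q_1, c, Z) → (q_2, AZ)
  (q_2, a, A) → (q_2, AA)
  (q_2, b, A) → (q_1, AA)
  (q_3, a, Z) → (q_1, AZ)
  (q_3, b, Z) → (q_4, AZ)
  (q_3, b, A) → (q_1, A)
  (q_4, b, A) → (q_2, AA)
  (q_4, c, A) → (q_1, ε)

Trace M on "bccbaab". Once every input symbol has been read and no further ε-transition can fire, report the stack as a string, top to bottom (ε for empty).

AAAAAZ

(q_0, bccbaab, Z) ⊢ (q_4, ccbaab, AAZ) ⊢ (q_1, cbaab, AZ) ⊢ (q_0, cbaab, AZ) ⊢ (q_4, baab, AZ) ⊢ (q_2, aab, AAZ) ⊢ (q_2, ab, AAAZ) ⊢ (q_2, b, AAAAZ) ⊢ (q_1, ε, AAAAAZ) ⊢ (q_0, ε, AAAAAZ)
All input consumed in state q_0 with stack AAAAAZ.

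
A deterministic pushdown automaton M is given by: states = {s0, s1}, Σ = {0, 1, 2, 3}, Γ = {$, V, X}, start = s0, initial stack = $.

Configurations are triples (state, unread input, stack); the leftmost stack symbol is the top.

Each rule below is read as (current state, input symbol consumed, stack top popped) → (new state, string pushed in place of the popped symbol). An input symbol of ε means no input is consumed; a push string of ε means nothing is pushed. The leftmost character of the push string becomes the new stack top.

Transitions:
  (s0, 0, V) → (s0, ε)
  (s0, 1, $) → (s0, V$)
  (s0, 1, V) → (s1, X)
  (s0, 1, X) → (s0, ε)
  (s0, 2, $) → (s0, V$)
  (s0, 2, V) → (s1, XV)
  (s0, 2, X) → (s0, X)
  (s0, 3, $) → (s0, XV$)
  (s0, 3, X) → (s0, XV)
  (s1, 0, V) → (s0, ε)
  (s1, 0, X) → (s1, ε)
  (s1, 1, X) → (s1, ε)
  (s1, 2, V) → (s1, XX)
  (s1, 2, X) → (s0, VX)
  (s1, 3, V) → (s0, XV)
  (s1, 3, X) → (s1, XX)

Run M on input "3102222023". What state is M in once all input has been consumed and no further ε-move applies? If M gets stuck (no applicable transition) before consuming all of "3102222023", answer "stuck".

(s0, 3102222023, $) ⊢ (s0, 102222023, XV$) ⊢ (s0, 02222023, V$) ⊢ (s0, 2222023, $) ⊢ (s0, 222023, V$) ⊢ (s1, 22023, XV$) ⊢ (s0, 2023, VXV$) ⊢ (s1, 023, XVXV$) ⊢ (s1, 23, VXV$) ⊢ (s1, 3, XXXV$) ⊢ (s1, ε, XXXXV$)
All input consumed; M is in state s1.

s1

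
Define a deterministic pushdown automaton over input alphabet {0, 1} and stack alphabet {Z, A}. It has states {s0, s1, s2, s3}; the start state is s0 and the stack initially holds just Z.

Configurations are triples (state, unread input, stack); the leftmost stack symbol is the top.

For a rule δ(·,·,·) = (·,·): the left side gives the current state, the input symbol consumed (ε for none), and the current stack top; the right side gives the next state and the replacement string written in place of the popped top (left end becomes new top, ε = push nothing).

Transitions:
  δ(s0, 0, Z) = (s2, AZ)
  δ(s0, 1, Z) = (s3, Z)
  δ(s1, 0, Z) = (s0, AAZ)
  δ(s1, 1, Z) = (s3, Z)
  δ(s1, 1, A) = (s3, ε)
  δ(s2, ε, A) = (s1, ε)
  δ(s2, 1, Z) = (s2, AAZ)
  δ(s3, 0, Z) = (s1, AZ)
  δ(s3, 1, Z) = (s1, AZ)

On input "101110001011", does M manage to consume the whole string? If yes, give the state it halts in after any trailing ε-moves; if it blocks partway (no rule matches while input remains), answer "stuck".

stuck

(s0, 101110001011, Z) ⊢ (s3, 01110001011, Z) ⊢ (s1, 1110001011, AZ) ⊢ (s3, 110001011, Z) ⊢ (s1, 10001011, AZ) ⊢ (s3, 0001011, Z) ⊢ (s1, 001011, AZ)
No transition for (s1, 0, top A); M blocks with input 001011 remaining.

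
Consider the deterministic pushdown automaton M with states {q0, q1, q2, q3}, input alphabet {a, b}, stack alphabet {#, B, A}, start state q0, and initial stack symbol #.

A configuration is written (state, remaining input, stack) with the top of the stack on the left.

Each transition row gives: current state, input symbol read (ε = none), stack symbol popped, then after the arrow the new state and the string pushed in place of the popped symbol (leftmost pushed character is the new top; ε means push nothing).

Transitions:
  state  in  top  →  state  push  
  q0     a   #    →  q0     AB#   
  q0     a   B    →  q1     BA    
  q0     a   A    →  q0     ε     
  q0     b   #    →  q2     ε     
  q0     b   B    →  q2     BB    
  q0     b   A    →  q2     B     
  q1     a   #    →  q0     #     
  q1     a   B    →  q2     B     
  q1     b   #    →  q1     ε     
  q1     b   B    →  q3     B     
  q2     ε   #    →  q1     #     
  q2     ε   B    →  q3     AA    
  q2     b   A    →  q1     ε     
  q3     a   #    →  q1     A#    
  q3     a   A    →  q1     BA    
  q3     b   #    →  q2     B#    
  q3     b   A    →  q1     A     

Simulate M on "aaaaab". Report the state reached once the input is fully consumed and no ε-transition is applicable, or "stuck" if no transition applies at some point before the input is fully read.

q3

(q0, aaaaab, #)
  read a, top #: go to q0, push AB# → (q0, aaaab, AB#)
  read a, top A: go to q0, push ε → (q0, aaab, B#)
  read a, top B: go to q1, push BA → (q1, aab, BA#)
  read a, top B: go to q2, push B → (q2, ab, BA#)
  ε-move, top B: go to q3, push AA → (q3, ab, AAA#)
  read a, top A: go to q1, push BA → (q1, b, BAAA#)
  read b, top B: go to q3, push B → (q3, ε, BAAA#)
All input consumed; M is in state q3.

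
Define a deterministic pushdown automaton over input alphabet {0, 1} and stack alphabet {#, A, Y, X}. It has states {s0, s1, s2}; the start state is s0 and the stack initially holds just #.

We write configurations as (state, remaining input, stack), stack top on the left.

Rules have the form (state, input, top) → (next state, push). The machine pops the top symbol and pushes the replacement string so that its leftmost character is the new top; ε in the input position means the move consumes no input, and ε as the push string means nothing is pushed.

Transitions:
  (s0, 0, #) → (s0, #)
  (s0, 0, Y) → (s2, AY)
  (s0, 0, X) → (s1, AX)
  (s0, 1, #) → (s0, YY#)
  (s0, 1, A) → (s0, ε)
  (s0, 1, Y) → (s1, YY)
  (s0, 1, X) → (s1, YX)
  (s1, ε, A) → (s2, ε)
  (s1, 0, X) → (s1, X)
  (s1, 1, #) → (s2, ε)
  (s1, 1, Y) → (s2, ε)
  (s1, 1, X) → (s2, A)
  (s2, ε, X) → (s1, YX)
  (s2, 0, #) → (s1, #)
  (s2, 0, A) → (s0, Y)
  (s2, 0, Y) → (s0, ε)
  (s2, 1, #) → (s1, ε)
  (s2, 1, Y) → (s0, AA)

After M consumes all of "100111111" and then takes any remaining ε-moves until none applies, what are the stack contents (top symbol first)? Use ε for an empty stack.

YYY#

(s0, 100111111, #)
  read 1, top #: go to s0, push YY# → (s0, 00111111, YY#)
  read 0, top Y: go to s2, push AY → (s2, 0111111, AYY#)
  read 0, top A: go to s0, push Y → (s0, 111111, YYY#)
  read 1, top Y: go to s1, push YY → (s1, 11111, YYYY#)
  read 1, top Y: go to s2, push ε → (s2, 1111, YYY#)
  read 1, top Y: go to s0, push AA → (s0, 111, AAYY#)
  read 1, top A: go to s0, push ε → (s0, 11, AYY#)
  read 1, top A: go to s0, push ε → (s0, 1, YY#)
  read 1, top Y: go to s1, push YY → (s1, ε, YYY#)
All input consumed in state s1 with stack YYY#.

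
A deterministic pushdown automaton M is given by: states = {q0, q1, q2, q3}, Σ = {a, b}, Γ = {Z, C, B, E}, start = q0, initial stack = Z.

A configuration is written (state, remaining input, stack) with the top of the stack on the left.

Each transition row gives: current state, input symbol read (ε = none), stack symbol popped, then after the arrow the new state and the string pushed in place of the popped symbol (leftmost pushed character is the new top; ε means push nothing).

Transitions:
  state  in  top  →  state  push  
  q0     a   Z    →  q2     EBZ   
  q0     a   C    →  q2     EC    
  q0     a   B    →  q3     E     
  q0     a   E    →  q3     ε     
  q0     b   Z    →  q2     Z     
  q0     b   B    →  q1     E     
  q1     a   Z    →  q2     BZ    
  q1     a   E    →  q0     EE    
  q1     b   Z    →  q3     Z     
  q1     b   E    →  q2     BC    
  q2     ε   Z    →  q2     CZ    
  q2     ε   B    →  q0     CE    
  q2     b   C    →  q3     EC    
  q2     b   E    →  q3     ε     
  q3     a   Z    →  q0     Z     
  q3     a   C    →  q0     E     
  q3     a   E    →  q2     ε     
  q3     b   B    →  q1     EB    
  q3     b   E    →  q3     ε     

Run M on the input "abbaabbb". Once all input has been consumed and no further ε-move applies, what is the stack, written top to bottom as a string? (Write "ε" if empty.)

CECBZ

(q0, abbaabbb, Z) ⊢ (q2, bbaabbb, EBZ) ⊢ (q3, baabbb, BZ) ⊢ (q1, aabbb, EBZ) ⊢ (q0, abbb, EEBZ) ⊢ (q3, bbb, EBZ) ⊢ (q3, bb, BZ) ⊢ (q1, b, EBZ) ⊢ (q2, ε, BCBZ) ⊢ (q0, ε, CECBZ)
All input consumed in state q0 with stack CECBZ.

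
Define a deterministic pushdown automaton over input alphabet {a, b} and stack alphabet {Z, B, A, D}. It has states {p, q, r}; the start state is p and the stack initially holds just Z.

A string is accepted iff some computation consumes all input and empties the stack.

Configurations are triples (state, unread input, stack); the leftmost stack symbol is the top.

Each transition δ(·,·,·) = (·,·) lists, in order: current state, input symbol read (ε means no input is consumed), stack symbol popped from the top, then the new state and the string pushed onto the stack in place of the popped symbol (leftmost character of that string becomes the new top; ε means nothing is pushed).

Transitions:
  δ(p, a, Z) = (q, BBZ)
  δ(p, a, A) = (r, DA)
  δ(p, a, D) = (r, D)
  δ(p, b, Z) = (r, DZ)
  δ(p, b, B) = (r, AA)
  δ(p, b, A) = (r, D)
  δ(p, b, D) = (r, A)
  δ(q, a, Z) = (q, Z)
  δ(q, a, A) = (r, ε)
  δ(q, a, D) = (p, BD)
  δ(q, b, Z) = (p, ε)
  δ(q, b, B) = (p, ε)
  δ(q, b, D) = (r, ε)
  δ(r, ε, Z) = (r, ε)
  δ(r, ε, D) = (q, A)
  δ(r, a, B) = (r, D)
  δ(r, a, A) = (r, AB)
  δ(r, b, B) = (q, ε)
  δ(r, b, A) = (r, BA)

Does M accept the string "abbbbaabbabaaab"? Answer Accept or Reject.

Accept

(p, abbbbaabbabaaab, Z)
  read a, top Z: go to q, push BBZ → (q, bbbbaabbabaaab, BBZ)
  read b, top B: go to p, push ε → (p, bbbaabbabaaab, BZ)
  read b, top B: go to r, push AA → (r, bbaabbabaaab, AAZ)
  read b, top A: go to r, push BA → (r, baabbabaaab, BAAZ)
  read b, top B: go to q, push ε → (q, aabbabaaab, AAZ)
  read a, top A: go to r, push ε → (r, abbabaaab, AZ)
  read a, top A: go to r, push AB → (r, bbabaaab, ABZ)
  read b, top A: go to r, push BA → (r, babaaab, BABZ)
  read b, top B: go to q, push ε → (q, abaaab, ABZ)
  read a, top A: go to r, push ε → (r, baaab, BZ)
  read b, top B: go to q, push ε → (q, aaab, Z)
  read a, top Z: go to q, push Z → (q, aab, Z)
  read a, top Z: go to q, push Z → (q, ab, Z)
  read a, top Z: go to q, push Z → (q, b, Z)
  read b, top Z: go to p, push ε → (p, ε, ε)
All input consumed and the stack is empty.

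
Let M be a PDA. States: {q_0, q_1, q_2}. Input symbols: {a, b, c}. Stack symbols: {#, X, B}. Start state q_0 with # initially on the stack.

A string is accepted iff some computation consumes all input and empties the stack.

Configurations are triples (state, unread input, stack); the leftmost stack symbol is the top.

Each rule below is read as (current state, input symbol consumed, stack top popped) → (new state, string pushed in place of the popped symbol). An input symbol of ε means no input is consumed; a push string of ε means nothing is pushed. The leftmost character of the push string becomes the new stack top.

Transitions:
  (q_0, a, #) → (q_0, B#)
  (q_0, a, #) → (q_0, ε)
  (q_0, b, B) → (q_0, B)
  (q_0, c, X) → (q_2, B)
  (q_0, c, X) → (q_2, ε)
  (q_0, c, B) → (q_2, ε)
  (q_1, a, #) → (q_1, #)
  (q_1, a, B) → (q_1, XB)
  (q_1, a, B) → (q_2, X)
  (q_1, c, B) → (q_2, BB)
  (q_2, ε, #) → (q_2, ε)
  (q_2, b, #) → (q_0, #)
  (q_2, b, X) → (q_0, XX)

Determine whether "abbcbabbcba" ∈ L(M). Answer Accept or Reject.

One accepting computation: (q_0, abbcbabbcba, #) ⊢ (q_0, bbcbabbcba, B#) ⊢ (q_0, bcbabbcba, B#) ⊢ (q_0, cbabbcba, B#) ⊢ (q_2, babbcba, #) ⊢ (q_0, abbcba, #) ⊢ (q_0, bbcba, B#) ⊢ (q_0, bcba, B#) ⊢ (q_0, cba, B#) ⊢ (q_2, ba, #) ⊢ (q_0, a, #) ⊢ (q_0, ε, ε)
All input consumed and the stack is empty.

Accept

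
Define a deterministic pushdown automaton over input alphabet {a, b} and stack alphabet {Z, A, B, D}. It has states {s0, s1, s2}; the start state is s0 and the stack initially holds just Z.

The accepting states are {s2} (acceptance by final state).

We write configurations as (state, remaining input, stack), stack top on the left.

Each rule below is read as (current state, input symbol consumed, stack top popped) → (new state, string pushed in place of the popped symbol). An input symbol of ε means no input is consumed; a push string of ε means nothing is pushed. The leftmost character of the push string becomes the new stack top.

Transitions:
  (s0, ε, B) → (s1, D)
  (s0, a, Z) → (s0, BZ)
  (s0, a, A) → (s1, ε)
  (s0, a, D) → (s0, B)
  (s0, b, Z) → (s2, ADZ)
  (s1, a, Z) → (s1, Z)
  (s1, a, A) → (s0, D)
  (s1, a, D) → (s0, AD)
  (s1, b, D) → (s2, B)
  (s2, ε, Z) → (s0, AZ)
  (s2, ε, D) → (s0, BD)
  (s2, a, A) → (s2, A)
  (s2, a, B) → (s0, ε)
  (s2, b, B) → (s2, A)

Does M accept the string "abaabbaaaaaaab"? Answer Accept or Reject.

(s0, abaabbaaaaaaab, Z)
  read a, top Z: go to s0, push BZ → (s0, baabbaaaaaaab, BZ)
  ε-move, top B: go to s1, push D → (s1, baabbaaaaaaab, DZ)
  read b, top D: go to s2, push B → (s2, aabbaaaaaaab, BZ)
  read a, top B: go to s0, push ε → (s0, abbaaaaaaab, Z)
  read a, top Z: go to s0, push BZ → (s0, bbaaaaaaab, BZ)
  ε-move, top B: go to s1, push D → (s1, bbaaaaaaab, DZ)
  read b, top D: go to s2, push B → (s2, baaaaaaab, BZ)
  read b, top B: go to s2, push A → (s2, aaaaaaab, AZ)
  read a, top A: go to s2, push A → (s2, aaaaaab, AZ)
  read a, top A: go to s2, push A → (s2, aaaaab, AZ)
  read a, top A: go to s2, push A → (s2, aaaab, AZ)
  read a, top A: go to s2, push A → (s2, aaab, AZ)
  read a, top A: go to s2, push A → (s2, aab, AZ)
  read a, top A: go to s2, push A → (s2, ab, AZ)
  read a, top A: go to s2, push A → (s2, b, AZ)
No transition applies at (s2, b, AZ); input not fully consumed.

Reject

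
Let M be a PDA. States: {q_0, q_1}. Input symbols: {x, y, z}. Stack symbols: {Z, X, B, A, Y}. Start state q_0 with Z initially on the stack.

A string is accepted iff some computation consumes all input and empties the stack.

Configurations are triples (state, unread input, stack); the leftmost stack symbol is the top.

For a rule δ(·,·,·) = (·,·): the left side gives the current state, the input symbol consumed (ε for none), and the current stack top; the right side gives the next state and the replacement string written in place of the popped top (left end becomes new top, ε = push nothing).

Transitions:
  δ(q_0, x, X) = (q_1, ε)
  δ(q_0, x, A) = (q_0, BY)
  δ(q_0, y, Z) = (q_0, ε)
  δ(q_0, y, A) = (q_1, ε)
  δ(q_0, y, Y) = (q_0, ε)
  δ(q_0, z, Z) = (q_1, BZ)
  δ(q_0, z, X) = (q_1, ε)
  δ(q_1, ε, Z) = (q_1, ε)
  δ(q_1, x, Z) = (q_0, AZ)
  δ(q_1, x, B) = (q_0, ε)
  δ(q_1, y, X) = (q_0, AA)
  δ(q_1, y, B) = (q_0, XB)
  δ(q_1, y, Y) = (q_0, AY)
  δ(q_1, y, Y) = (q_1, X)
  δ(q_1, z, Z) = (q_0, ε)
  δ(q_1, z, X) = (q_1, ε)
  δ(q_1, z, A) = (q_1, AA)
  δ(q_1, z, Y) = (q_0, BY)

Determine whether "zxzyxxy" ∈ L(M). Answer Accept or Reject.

Accept

One accepting computation: (q_0, zxzyxxy, Z) ⊢ (q_1, xzyxxy, BZ) ⊢ (q_0, zyxxy, Z) ⊢ (q_1, yxxy, BZ) ⊢ (q_0, xxy, XBZ) ⊢ (q_1, xy, BZ) ⊢ (q_0, y, Z) ⊢ (q_0, ε, ε)
All input consumed and the stack is empty.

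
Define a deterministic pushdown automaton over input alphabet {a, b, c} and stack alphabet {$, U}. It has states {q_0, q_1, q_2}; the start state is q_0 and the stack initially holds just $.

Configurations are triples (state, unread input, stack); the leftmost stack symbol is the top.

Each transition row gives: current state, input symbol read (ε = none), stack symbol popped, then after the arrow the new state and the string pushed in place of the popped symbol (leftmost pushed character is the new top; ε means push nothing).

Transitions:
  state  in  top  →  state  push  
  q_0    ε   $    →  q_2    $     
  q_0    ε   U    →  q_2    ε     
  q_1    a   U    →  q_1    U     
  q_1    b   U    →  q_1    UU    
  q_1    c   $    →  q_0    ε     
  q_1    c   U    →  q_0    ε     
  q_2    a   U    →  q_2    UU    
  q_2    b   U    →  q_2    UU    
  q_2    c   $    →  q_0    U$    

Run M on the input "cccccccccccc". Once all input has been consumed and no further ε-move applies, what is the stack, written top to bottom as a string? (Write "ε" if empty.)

(q_0, cccccccccccc, $)
  ε-move, top $: go to q_2, push $ → (q_2, cccccccccccc, $)
  read c, top $: go to q_0, push U$ → (q_0, ccccccccccc, U$)
  ε-move, top U: go to q_2, push ε → (q_2, ccccccccccc, $)
  read c, top $: go to q_0, push U$ → (q_0, cccccccccc, U$)
  ε-move, top U: go to q_2, push ε → (q_2, cccccccccc, $)
  read c, top $: go to q_0, push U$ → (q_0, ccccccccc, U$)
  ε-move, top U: go to q_2, push ε → (q_2, ccccccccc, $)
  read c, top $: go to q_0, push U$ → (q_0, cccccccc, U$)
  ε-move, top U: go to q_2, push ε → (q_2, cccccccc, $)
  read c, top $: go to q_0, push U$ → (q_0, ccccccc, U$)
  ε-move, top U: go to q_2, push ε → (q_2, ccccccc, $)
  read c, top $: go to q_0, push U$ → (q_0, cccccc, U$)
  ε-move, top U: go to q_2, push ε → (q_2, cccccc, $)
  read c, top $: go to q_0, push U$ → (q_0, ccccc, U$)
  ε-move, top U: go to q_2, push ε → (q_2, ccccc, $)
  read c, top $: go to q_0, push U$ → (q_0, cccc, U$)
  ε-move, top U: go to q_2, push ε → (q_2, cccc, $)
  read c, top $: go to q_0, push U$ → (q_0, ccc, U$)
  ε-move, top U: go to q_2, push ε → (q_2, ccc, $)
  read c, top $: go to q_0, push U$ → (q_0, cc, U$)
  ε-move, top U: go to q_2, push ε → (q_2, cc, $)
  read c, top $: go to q_0, push U$ → (q_0, c, U$)
  ε-move, top U: go to q_2, push ε → (q_2, c, $)
  read c, top $: go to q_0, push U$ → (q_0, ε, U$)
  ε-move, top U: go to q_2, push ε → (q_2, ε, $)
All input consumed in state q_2 with stack $.

$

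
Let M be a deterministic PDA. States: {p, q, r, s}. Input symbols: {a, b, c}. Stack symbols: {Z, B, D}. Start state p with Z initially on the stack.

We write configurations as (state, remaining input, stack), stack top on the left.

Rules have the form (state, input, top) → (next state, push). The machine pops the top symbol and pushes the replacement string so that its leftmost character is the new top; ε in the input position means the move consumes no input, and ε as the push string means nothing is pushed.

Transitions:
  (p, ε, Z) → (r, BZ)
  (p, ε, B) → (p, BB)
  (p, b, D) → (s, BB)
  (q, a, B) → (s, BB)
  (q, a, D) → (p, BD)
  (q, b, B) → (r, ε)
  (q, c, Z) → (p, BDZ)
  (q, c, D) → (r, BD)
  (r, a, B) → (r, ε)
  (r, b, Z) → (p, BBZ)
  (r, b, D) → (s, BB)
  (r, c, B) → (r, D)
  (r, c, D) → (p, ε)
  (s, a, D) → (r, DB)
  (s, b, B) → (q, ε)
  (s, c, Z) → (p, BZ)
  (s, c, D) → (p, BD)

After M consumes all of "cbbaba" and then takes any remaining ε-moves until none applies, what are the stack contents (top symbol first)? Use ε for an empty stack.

(p, cbbaba, Z) ⊢ (r, cbbaba, BZ) ⊢ (r, bbaba, DZ) ⊢ (s, baba, BBZ) ⊢ (q, aba, BZ) ⊢ (s, ba, BBZ) ⊢ (q, a, BZ) ⊢ (s, ε, BBZ)
All input consumed in state s with stack BBZ.

BBZ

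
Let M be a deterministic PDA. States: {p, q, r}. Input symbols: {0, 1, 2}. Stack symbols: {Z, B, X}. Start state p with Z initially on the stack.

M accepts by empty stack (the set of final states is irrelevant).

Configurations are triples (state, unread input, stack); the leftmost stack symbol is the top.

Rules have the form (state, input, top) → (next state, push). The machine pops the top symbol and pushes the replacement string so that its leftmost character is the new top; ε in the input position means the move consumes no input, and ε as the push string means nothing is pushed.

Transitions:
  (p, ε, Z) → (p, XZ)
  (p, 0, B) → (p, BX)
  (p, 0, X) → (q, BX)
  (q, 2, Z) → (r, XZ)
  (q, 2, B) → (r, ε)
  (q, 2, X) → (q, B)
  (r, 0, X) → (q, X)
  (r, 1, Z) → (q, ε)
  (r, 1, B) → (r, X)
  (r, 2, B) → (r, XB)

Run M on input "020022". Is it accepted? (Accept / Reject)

Reject

(p, 020022, Z)
  ε-move, top Z: go to p, push XZ → (p, 020022, XZ)
  read 0, top X: go to q, push BX → (q, 20022, BXZ)
  read 2, top B: go to r, push ε → (r, 0022, XZ)
  read 0, top X: go to q, push X → (q, 022, XZ)
No transition applies at (q, 022, XZ); input not fully consumed.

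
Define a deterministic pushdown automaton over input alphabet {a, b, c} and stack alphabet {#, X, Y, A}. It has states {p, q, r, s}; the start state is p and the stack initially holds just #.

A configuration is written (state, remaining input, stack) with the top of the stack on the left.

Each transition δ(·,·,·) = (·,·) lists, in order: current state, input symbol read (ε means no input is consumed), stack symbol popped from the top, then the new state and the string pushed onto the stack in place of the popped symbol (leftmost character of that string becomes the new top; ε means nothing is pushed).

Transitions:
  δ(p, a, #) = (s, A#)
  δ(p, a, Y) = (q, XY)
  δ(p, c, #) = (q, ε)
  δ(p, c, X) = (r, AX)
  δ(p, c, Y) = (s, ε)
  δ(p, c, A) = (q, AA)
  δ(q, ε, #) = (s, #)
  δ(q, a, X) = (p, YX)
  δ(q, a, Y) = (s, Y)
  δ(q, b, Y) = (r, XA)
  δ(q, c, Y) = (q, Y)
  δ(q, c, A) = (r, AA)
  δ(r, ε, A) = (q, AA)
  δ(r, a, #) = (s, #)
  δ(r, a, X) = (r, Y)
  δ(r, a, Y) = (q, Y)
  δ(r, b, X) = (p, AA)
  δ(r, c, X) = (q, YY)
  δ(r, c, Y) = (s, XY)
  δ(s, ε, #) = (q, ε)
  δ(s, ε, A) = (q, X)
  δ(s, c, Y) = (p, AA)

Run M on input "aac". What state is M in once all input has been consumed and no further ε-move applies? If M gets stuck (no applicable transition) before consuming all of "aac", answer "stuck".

(p, aac, #)
  read a, top #: go to s, push A# → (s, ac, A#)
  ε-move, top A: go to q, push X → (q, ac, X#)
  read a, top X: go to p, push YX → (p, c, YX#)
  read c, top Y: go to s, push ε → (s, ε, X#)
All input consumed; M is in state s.

s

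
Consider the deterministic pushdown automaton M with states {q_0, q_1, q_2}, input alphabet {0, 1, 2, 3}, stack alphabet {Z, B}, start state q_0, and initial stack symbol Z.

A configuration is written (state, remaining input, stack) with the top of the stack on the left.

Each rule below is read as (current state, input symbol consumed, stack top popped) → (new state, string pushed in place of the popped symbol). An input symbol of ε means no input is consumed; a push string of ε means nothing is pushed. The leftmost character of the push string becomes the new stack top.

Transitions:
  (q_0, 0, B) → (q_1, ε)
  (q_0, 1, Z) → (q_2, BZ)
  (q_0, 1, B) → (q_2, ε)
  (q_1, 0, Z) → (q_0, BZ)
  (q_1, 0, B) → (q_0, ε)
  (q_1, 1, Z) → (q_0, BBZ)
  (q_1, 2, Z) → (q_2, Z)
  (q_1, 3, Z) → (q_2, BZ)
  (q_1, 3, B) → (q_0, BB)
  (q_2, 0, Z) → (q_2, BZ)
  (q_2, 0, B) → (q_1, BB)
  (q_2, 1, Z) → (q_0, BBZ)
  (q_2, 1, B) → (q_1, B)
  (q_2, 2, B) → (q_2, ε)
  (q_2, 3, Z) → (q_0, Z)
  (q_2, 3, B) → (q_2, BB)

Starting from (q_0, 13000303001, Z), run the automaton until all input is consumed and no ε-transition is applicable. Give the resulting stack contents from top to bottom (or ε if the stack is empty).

BZ

(q_0, 13000303001, Z)
  read 1, top Z: go to q_2, push BZ → (q_2, 3000303001, BZ)
  read 3, top B: go to q_2, push BB → (q_2, 000303001, BBZ)
  read 0, top B: go to q_1, push BB → (q_1, 00303001, BBBZ)
  read 0, top B: go to q_0, push ε → (q_0, 0303001, BBZ)
  read 0, top B: go to q_1, push ε → (q_1, 303001, BZ)
  read 3, top B: go to q_0, push BB → (q_0, 03001, BBZ)
  read 0, top B: go to q_1, push ε → (q_1, 3001, BZ)
  read 3, top B: go to q_0, push BB → (q_0, 001, BBZ)
  read 0, top B: go to q_1, push ε → (q_1, 01, BZ)
  read 0, top B: go to q_0, push ε → (q_0, 1, Z)
  read 1, top Z: go to q_2, push BZ → (q_2, ε, BZ)
All input consumed in state q_2 with stack BZ.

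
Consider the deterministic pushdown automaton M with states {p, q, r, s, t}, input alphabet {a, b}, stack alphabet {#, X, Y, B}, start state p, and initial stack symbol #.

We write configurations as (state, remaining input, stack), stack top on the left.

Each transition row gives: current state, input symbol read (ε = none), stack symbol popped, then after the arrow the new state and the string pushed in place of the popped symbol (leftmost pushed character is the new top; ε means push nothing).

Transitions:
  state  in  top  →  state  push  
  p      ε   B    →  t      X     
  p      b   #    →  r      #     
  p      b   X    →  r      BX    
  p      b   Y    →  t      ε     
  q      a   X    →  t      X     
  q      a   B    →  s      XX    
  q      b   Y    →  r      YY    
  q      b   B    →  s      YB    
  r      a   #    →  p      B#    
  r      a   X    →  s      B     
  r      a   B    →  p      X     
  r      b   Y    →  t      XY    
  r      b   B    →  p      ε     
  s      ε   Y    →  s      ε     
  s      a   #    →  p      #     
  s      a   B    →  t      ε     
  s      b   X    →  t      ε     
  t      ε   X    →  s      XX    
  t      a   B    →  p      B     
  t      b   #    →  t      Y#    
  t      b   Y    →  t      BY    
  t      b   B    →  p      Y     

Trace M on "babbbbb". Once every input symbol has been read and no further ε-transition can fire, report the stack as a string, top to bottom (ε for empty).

(p, babbbbb, #)
  read b, top #: go to r, push # → (r, abbbbb, #)
  read a, top #: go to p, push B# → (p, bbbbb, B#)
  ε-move, top B: go to t, push X → (t, bbbbb, X#)
  ε-move, top X: go to s, push XX → (s, bbbbb, XX#)
  read b, top X: go to t, push ε → (t, bbbb, X#)
  ε-move, top X: go to s, push XX → (s, bbbb, XX#)
  read b, top X: go to t, push ε → (t, bbb, X#)
  ε-move, top X: go to s, push XX → (s, bbb, XX#)
  read b, top X: go to t, push ε → (t, bb, X#)
  ε-move, top X: go to s, push XX → (s, bb, XX#)
  read b, top X: go to t, push ε → (t, b, X#)
  ε-move, top X: go to s, push XX → (s, b, XX#)
  read b, top X: go to t, push ε → (t, ε, X#)
  ε-move, top X: go to s, push XX → (s, ε, XX#)
All input consumed in state s with stack XX#.

XX#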